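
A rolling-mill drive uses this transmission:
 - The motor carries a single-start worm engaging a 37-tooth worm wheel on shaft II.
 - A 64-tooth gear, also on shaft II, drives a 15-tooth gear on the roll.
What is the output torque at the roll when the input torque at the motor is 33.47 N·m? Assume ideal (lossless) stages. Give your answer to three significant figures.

worm 37/1 = 37 → τ = 33.47·37 = 1238.4 N·m
gear mesh 15/64 = 0.23438 → τ = 1238.4·0.23438 = 290.25 N·m

290 N·m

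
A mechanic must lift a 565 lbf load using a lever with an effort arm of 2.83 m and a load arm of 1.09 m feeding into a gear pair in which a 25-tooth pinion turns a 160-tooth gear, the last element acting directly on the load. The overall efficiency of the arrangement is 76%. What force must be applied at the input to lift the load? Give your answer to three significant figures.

Lever MA = effort arm / load arm = 2.83/1.09 = 2.5963.
Gear pair MA = 160/25 = 6.4.
Combined ideal MA = 2.5963 × 6.4 = 16.617.
Actual MA = 16.617 × 0.76 = 12.629.
Effort = load / actual MA = 565 / 12.629 = 44.74 lbf.

44.7 lbf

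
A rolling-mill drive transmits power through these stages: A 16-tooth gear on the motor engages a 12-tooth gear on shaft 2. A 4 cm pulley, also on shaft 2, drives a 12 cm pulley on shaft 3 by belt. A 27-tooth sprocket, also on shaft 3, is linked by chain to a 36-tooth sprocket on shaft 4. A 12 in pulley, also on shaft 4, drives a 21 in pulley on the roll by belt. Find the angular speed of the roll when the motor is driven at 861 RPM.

the motor → shaft 2 (gear mesh, 12/16): 861 ÷ 0.75 = 1148 RPM
shaft 2 → shaft 3 (belt, 12/4): 1148 ÷ 3 = 382.67 RPM
shaft 3 → shaft 4 (chain, 36/27): 382.67 ÷ 1.3333 = 287 RPM
shaft 4 → the roll (belt, 21/12): 287 ÷ 1.75 = 164 RPM

164 RPM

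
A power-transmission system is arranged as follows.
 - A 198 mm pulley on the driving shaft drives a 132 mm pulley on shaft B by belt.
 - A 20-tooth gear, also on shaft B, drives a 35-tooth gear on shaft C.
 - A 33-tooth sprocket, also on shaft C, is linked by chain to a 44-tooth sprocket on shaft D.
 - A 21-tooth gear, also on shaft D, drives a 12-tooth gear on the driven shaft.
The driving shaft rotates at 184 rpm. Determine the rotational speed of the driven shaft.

207 rpm

Belt: ratio = 132/198 = 0.66667, so shaft B turns at 184 / 0.66667 = 276 rpm.
Gear mesh: ratio = 35/20 = 1.75, so shaft C turns at 276 / 1.75 = 157.71 rpm.
Chain: ratio = 44/33 = 1.3333, so shaft D turns at 157.71 / 1.3333 = 118.29 rpm.
Gear mesh: ratio = 12/21 = 0.57143, so the driven shaft turns at 118.29 / 0.57143 = 207 rpm.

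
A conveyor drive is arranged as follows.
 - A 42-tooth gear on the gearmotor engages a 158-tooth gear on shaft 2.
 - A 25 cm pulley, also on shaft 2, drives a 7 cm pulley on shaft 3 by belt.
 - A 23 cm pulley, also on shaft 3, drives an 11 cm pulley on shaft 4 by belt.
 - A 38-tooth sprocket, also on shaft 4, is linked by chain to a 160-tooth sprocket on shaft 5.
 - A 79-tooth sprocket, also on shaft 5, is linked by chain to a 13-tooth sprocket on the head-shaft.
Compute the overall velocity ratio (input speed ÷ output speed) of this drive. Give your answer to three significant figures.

Each stage contributes driven/driver: gear mesh 158/42 = 3.7619, belt 7/25 = 0.28, belt 11/23 = 0.47826, chain 160/38 = 4.2105, chain 13/79 = 0.16456.
Overall: 3.7619 × 0.28 × 0.47826 × 4.2105 × 0.16456 = 0.34905.

0.349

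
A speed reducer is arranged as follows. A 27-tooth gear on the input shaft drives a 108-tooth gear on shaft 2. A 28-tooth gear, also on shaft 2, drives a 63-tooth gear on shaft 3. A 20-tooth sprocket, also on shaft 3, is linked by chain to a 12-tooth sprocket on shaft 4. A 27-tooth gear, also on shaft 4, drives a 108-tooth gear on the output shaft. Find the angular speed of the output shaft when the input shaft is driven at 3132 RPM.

Gear mesh: ratio = 108/27 = 4, so shaft 2 turns at 3132 / 4 = 783 RPM.
Gear mesh: ratio = 63/28 = 2.25, so shaft 3 turns at 783 / 2.25 = 348 RPM.
Chain: ratio = 12/20 = 0.6, so shaft 4 turns at 348 / 0.6 = 580 RPM.
Gear mesh: ratio = 108/27 = 4, so the output shaft turns at 580 / 4 = 145 RPM.

145 RPM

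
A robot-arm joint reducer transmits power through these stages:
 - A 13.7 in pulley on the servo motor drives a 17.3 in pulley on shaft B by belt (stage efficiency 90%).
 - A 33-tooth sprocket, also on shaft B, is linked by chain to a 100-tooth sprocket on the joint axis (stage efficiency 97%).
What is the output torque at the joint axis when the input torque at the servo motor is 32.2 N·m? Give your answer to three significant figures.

Belt: ratio = 17.3/13.7 = 1.2628; torque at shaft B = 32.2 × 1.2628 × 0.90 = 36.595 N·m.
Chain: ratio = 100/33 = 3.0303; torque at the joint axis = 36.595 × 3.0303 × 0.97 = 107.57 N·m.

108 N·m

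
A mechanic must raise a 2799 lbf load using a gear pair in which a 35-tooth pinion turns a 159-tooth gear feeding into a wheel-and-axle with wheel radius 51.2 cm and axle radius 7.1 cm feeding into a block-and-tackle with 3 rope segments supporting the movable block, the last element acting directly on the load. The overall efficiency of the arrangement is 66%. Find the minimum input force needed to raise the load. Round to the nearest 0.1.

Gear pair MA = 159/35 = 4.5429.
Wheel-and-axle MA = R/r = 51.2/7.1 = 7.2113.
Block-and-tackle MA = number of supporting rope parts = 3.
Combined ideal MA = 4.5429 × 7.2113 × 3 = 98.279.
Actual MA = 98.279 × 0.66 = 64.864.
Effort = load / actual MA = 2799 / 64.864 = 43.152 lbf.

43.2 lbf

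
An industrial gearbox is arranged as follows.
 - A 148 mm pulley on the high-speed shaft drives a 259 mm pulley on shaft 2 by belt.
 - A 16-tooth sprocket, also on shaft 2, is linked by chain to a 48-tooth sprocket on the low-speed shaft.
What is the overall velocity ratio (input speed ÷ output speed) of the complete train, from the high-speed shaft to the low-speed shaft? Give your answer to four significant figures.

5.250

Each stage contributes driven/driver: belt 259/148 = 1.75, chain 48/16 = 3.
Overall: 1.75 × 3 = 5.25.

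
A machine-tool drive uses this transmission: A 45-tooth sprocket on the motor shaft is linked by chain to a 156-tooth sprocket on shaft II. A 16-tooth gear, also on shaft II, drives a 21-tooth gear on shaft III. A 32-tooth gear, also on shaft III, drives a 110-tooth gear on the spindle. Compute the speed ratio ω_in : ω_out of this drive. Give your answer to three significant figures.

Each stage contributes driven/driver: chain 156/45 = 3.4667, gear mesh 21/16 = 1.3125, gear mesh 110/32 = 3.4375.
Overall: 3.4667 × 1.3125 × 3.4375 = 15.641.

15.6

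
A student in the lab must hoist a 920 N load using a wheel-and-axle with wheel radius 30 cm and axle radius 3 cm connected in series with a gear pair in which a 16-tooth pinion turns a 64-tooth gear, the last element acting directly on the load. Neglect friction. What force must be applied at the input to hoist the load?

Wheel-and-axle MA = R/r = 30/3 = 10.
Gear pair MA = 64/16 = 4.
Combined ideal MA = 10 × 4 = 40.
Effort = load / MA = 920 / 40 = 23 N.

23 N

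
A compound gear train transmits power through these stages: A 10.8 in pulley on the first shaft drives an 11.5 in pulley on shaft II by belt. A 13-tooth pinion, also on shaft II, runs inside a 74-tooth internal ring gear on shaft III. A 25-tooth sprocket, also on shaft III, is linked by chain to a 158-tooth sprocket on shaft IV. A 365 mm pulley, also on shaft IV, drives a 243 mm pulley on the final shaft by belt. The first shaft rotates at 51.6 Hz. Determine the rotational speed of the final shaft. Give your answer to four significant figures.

2.023 Hz

Belt: ratio = 11.5/10.8 = 1.0648, so shaft II turns at 51.6 / 1.0648 = 48.459 Hz.
Internal gear: ratio = 74/13 = 5.6923, so shaft III turns at 48.459 / 5.6923 = 8.5131 Hz.
Chain: ratio = 158/25 = 6.32, so shaft IV turns at 8.5131 / 6.32 = 1.347 Hz.
Belt: ratio = 243/365 = 0.66575, so the final shaft turns at 1.347 / 0.66575 = 2.0233 Hz.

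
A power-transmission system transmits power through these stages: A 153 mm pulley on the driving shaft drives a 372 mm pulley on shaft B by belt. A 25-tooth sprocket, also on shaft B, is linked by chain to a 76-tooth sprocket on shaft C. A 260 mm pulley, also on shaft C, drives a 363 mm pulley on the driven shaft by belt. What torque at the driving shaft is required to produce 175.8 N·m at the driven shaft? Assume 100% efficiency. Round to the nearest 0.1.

17.0 N·m

Overall ratio R = 2.4314 × 3.04 × 1.3962 = 10.319.
Input torque = output torque / R = 175.8 / 10.319 = 17.036 N·m.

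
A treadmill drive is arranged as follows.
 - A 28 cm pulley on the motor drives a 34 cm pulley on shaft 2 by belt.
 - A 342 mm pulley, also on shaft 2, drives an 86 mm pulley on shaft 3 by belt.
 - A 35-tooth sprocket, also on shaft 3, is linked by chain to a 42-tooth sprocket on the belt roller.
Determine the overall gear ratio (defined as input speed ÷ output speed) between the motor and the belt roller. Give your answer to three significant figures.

0.366

Each stage contributes driven/driver: belt 34/28 = 1.2143, belt 86/342 = 0.25146, chain 42/35 = 1.2.
Overall: 1.2143 × 0.25146 × 1.2 = 0.36642.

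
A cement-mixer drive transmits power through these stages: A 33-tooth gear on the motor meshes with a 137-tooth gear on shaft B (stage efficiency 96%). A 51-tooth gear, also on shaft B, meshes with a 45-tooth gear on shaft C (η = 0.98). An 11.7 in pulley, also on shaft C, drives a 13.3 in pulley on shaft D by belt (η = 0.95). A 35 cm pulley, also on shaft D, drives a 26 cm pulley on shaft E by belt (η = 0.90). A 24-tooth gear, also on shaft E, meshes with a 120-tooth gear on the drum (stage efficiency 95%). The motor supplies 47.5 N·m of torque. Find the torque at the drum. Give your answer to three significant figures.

After the gear mesh (137/33): 47.5 × 4.1515 × 0.96 = 189.31 N·m
After the gear mesh (45/51): 189.31 × 0.88235 × 0.98 = 163.7 N·m
After the belt (13.3/11.7): 163.7 × 1.1368 × 0.95 = 176.78 N·m
After the belt (26/35): 176.78 × 0.74286 × 0.90 = 118.19 N·m
After the gear mesh (120/24): 118.19 × 5 × 0.95 = 561.4 N·m

561 N·m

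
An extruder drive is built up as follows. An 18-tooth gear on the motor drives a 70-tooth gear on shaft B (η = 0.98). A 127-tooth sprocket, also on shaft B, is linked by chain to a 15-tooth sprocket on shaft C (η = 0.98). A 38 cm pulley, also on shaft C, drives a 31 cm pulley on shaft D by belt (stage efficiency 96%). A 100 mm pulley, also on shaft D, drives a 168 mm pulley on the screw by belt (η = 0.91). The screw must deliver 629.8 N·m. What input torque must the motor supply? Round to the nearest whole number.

1192 N·m

Overall ratio R = 3.8889 × 0.11811 × 0.81579 × 1.68 = 0.62951; overall efficiency η = 0.98 × 0.98 × 0.96 × 0.91 = 0.8390.
Input torque = output torque / (R × η) = 629.8 / (0.62951 × 0.8390) = 1192.4 N·m.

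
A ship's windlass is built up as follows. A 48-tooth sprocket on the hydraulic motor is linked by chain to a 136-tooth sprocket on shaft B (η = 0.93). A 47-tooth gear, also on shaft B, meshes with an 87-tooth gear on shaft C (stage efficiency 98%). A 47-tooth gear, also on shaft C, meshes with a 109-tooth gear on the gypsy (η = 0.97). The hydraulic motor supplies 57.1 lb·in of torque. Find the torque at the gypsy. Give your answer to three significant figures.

614 lb·in

After the chain (136/48): 57.1 × 2.8333 × 0.93 = 150.46 lb·in
After the gear mesh (87/47): 150.46 × 1.8511 × 0.98 = 272.94 lb·in
After the gear mesh (109/47): 272.94 × 2.3191 × 0.97 = 613.99 lb·in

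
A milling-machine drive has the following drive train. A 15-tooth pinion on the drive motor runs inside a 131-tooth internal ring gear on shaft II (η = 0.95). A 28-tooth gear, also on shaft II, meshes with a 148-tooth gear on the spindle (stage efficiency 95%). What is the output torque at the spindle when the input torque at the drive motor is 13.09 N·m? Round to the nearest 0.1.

After the internal gear (131/15): 13.09 × 8.7333 × 0.95 = 108.6 N·m
After the gear mesh (148/28): 108.6 × 5.2857 × 0.95 = 545.34 N·m

545.3 N·m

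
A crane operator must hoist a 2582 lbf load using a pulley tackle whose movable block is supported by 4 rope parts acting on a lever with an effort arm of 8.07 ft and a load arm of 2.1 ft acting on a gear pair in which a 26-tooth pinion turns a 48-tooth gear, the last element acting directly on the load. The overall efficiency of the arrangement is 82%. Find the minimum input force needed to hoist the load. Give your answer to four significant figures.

111.0 lbf

Block-and-tackle MA = number of supporting rope parts = 4.
Lever MA = effort arm / load arm = 8.07/2.1 = 3.8429.
Gear pair MA = 48/26 = 1.8462.
Combined ideal MA = 4 × 3.8429 × 1.8462 = 28.378.
Actual MA = 28.378 × 0.82 = 23.27.
Effort = load / actual MA = 2582 / 23.27 = 110.96 lbf.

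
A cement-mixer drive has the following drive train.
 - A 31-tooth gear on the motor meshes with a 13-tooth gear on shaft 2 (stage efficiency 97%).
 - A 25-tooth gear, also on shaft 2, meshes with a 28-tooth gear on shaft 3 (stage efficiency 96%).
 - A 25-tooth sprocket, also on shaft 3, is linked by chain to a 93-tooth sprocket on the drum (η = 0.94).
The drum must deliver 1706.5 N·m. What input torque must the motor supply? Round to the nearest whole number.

1116 N·m

Overall ratio R = 0.41935 × 1.12 × 3.72 = 1.7472; overall efficiency η = 0.97 × 0.96 × 0.94 = 0.8753.
Input torque = output torque / (R × η) = 1706.5 / (1.7472 × 0.8753) = 1115.8 N·m.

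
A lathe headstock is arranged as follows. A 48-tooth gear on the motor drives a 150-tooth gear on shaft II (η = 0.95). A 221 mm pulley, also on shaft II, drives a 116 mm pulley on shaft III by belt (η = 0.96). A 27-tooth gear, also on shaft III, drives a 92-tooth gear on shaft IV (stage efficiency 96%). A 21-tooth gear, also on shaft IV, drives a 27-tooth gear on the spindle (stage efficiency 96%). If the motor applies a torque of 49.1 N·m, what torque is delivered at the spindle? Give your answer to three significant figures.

gear mesh 150/48 = 3.125 → τ = 49.1·3.125·0.95 = 145.77 N·m
belt 116/221 = 0.52489 → τ = 145.77·0.52489·0.96 = 73.45 N·m
gear mesh 92/27 = 3.4074 → τ = 73.45·3.4074·0.96 = 240.26 N·m
gear mesh 27/21 = 1.2857 → τ = 240.26·1.2857·0.96 = 296.55 N·m

297 N·m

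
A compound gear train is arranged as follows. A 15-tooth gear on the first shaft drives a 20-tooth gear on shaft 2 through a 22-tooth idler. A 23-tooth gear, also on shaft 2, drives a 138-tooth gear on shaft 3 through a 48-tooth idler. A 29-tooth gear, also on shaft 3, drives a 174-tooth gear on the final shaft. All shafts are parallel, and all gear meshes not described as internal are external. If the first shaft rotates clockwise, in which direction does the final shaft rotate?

the first shaft → shaft 2: driver → idler → driven is 2 external meshes, 2 reversals → CW.
shaft 2 → shaft 3: driver → idler → driven is 2 external meshes, 2 reversals → CW.
shaft 3 → the final shaft: external mesh, 1 reversal → CCW.
5 reversals in total — an odd number — so the final shaft turns opposite to the first shaft.

counterclockwise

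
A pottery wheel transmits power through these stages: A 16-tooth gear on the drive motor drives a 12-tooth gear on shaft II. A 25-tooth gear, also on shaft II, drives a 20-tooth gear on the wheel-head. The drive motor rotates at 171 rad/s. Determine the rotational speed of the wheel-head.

285 rad/s

the drive motor → shaft II (gear mesh, 12/16): 171 ÷ 0.75 = 228 rad/s
shaft II → the wheel-head (gear mesh, 20/25): 228 ÷ 0.8 = 285 rad/s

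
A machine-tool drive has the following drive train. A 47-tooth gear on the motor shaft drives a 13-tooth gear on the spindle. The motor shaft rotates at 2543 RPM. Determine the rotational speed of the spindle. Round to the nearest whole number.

9194 RPM

Gear mesh: ratio = 13/47 = 0.2766, so the spindle turns at 2543 / 0.2766 = 9193.9 RPM.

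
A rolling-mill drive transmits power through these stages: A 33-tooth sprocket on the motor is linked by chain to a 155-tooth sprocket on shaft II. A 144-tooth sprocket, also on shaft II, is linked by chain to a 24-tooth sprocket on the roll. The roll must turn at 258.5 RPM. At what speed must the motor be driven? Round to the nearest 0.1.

Overall ratio R = 4.697 × 0.16667 = 0.78283.
Required input speed = output speed × R = 258.5 × 0.78283 = 202.36 RPM.

202.4 RPM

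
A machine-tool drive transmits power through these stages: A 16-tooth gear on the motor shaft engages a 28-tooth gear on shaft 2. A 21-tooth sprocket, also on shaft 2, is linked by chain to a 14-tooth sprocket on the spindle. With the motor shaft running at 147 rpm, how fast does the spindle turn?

Gear mesh: ratio = 28/16 = 1.75, so shaft 2 turns at 147 / 1.75 = 84 rpm.
Chain: ratio = 14/21 = 0.66667, so the spindle turns at 84 / 0.66667 = 126 rpm.

126 rpm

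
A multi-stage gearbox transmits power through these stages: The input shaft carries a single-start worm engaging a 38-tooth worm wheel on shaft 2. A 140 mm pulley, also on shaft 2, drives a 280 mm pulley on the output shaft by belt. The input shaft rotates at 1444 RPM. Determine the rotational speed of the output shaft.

Worm: ratio = 38/1 = 38, so shaft 2 turns at 1444 / 38 = 38 RPM.
Belt: ratio = 280/140 = 2, so the output shaft turns at 38 / 2 = 19 RPM.

19 RPM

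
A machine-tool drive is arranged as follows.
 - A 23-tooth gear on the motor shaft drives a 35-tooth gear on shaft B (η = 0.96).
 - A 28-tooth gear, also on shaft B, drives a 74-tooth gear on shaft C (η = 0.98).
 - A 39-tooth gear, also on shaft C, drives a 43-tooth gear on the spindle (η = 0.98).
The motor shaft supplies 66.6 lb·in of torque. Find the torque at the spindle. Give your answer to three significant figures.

gear mesh 35/23 = 1.5217 → τ = 66.6·1.5217·0.96 = 97.294 lb·in
gear mesh 74/28 = 2.6429 → τ = 97.294·2.6429·0.98 = 251.99 lb·in
gear mesh 43/39 = 1.1026 → τ = 251.99·1.1026·0.98 = 272.28 lb·in

272 lb·in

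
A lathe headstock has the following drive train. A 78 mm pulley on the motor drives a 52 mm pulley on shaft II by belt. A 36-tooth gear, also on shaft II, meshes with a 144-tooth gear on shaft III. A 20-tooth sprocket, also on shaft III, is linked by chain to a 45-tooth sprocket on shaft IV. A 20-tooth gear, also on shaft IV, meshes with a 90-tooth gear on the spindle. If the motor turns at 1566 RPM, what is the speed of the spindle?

58 RPM

belt 52/78 = 0.66667 → 1566/0.66667 = 2349 RPM
gear mesh 144/36 = 4 → 2349/4 = 587.25 RPM
chain 45/20 = 2.25 → 587.25/2.25 = 261 RPM
gear mesh 90/20 = 4.5 → 261/4.5 = 58 RPM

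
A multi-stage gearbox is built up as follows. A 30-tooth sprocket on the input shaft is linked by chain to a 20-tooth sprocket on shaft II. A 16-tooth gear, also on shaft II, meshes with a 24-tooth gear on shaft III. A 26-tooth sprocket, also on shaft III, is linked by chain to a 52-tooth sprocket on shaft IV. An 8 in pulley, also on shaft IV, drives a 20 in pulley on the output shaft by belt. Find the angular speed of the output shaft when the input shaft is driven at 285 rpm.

57 rpm

Chain: ratio = 20/30 = 0.66667, so shaft II turns at 285 / 0.66667 = 427.5 rpm.
Gear mesh: ratio = 24/16 = 1.5, so shaft III turns at 427.5 / 1.5 = 285 rpm.
Chain: ratio = 52/26 = 2, so shaft IV turns at 285 / 2 = 142.5 rpm.
Belt: ratio = 20/8 = 2.5, so the output shaft turns at 142.5 / 2.5 = 57 rpm.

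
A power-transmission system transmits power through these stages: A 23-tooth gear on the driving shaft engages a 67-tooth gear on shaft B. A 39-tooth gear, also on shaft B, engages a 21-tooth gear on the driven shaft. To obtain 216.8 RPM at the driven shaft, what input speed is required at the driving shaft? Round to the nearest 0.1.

Overall ratio R = 2.913 × 0.53846 = 1.5686.
Required input speed = output speed × R = 216.8 × 1.5686 = 340.06 RPM.

340.1 RPM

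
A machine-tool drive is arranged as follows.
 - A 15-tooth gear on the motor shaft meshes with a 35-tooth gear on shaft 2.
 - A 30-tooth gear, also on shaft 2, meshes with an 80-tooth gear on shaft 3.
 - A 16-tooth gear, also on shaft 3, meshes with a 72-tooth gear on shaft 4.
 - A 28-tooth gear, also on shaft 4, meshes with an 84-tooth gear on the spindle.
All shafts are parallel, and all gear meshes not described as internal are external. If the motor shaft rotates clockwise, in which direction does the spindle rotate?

clockwise

the motor shaft → shaft 2: external mesh, 1 reversal → CCW.
shaft 2 → shaft 3: external mesh, 1 reversal → CW.
shaft 3 → shaft 4: external mesh, 1 reversal → CCW.
shaft 4 → the spindle: external mesh, 1 reversal → CW.
4 reversals in total — an even number — so the spindle turns the same way as the motor shaft.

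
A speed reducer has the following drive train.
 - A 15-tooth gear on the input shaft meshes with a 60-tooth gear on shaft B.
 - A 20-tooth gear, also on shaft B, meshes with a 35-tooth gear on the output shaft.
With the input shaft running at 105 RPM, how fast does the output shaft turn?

15 RPM

gear mesh 60/15 = 4 → 105/4 = 26.25 RPM
gear mesh 35/20 = 1.75 → 26.25/1.75 = 15 RPM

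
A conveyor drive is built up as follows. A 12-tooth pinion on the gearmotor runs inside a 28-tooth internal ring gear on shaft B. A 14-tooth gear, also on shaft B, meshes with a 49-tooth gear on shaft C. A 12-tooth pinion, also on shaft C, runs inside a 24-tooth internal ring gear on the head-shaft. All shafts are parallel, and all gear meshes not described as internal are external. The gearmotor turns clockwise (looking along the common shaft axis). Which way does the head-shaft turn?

the gearmotor → shaft B: internal mesh, same direction → CW.
shaft B → shaft C: external mesh, 1 reversal → CCW.
shaft C → the head-shaft: internal mesh, same direction → CCW.
1 reversal in total — an odd number — so the head-shaft turns opposite to the gearmotor.

counterclockwise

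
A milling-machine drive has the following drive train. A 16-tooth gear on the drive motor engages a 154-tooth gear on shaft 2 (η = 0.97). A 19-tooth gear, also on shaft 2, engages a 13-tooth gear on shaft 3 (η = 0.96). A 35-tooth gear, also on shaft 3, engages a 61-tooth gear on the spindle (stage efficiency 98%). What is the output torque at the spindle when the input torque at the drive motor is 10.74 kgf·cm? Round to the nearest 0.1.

After the gear mesh (154/16): 10.74 × 9.625 × 0.97 = 100.27 kgf·cm
After the gear mesh (13/19): 100.27 × 0.68421 × 0.96 = 65.862 kgf·cm
After the gear mesh (61/35): 65.862 × 1.7429 × 0.98 = 112.49 kgf·cm

112.5 kgf·cm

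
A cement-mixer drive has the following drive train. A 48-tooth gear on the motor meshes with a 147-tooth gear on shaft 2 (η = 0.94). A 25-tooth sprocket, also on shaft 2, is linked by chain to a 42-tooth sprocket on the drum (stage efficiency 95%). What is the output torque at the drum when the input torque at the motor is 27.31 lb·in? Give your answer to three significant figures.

gear mesh 147/48 = 3.0625 → τ = 27.31·3.0625·0.94 = 78.619 lb·in
chain 42/25 = 1.68 → τ = 78.619·1.68·0.95 = 125.48 lb·in

125 lb·in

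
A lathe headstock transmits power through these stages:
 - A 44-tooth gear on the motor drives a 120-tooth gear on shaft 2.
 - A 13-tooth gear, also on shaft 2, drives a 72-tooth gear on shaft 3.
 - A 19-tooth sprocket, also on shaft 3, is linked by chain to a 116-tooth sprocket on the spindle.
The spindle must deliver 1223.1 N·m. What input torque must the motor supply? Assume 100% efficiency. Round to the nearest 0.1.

Overall ratio R = 2.7273 × 5.5385 × 6.1053 = 92.219.
Input torque = output torque / R = 1223.1 / 92.219 = 13.263 N·m.

13.3 N·m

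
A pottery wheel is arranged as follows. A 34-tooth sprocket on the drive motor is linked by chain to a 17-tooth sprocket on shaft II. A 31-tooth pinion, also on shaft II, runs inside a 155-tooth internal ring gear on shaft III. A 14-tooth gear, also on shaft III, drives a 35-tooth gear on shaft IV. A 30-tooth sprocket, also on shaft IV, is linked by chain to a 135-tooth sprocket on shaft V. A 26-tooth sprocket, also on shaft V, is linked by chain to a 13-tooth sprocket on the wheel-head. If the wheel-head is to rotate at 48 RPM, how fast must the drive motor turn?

675 RPM

Overall ratio R = 0.5 × 5 × 2.5 × 4.5 × 0.5 = 14.062.
Required input speed = output speed × R = 48 × 14.062 = 675 RPM.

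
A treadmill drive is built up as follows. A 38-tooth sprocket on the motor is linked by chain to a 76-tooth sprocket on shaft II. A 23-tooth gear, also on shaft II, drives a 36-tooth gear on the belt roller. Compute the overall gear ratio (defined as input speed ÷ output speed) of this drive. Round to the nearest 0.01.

Each stage contributes driven/driver: chain 76/38 = 2, gear mesh 36/23 = 1.5652.
Overall: 2 × 1.5652 = 3.1304.

3.13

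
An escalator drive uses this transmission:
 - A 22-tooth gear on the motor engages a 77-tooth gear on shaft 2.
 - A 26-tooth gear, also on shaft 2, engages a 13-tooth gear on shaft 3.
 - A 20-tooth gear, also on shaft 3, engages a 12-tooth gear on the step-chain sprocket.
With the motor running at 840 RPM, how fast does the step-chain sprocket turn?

gear mesh 77/22 = 3.5 → 840/3.5 = 240 RPM
gear mesh 13/26 = 0.5 → 240/0.5 = 480 RPM
gear mesh 12/20 = 0.6 → 480/0.6 = 800 RPM

800 RPM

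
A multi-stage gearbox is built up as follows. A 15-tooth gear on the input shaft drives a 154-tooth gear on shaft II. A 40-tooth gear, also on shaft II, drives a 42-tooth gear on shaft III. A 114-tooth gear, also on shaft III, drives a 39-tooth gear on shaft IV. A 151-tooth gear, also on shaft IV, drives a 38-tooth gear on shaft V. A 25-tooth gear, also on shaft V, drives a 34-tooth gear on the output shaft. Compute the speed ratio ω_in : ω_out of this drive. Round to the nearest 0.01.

1.26

Each stage contributes driven/driver: gear mesh 154/15 = 10.267, gear mesh 42/40 = 1.05, gear mesh 39/114 = 0.34211, gear mesh 38/151 = 0.25166, gear mesh 34/25 = 1.36.
Overall: 10.267 × 1.05 × 0.34211 × 0.25166 × 1.36 = 1.2622.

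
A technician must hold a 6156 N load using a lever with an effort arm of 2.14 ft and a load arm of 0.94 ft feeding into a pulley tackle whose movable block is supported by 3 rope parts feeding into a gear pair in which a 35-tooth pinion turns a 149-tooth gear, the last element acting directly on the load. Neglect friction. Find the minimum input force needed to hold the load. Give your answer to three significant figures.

212 N

Lever MA = effort arm / load arm = 2.14/0.94 = 2.2766.
Block-and-tackle MA = number of supporting rope parts = 3.
Gear pair MA = 149/35 = 4.2571.
Combined ideal MA = 2.2766 × 3 × 4.2571 = 29.075.
Effort = load / MA = 6156 / 29.075 = 211.73 N.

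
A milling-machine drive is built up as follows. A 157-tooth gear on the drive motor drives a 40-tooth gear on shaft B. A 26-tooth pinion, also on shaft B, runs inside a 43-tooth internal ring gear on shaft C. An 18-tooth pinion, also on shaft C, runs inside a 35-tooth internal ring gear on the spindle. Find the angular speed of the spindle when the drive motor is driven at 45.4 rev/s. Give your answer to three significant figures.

Gear mesh: ratio = 40/157 = 0.25478, so shaft B turns at 45.4 / 0.25478 = 178.19 rev/s.
Internal gear: ratio = 43/26 = 1.6538, so shaft C turns at 178.19 / 1.6538 = 107.75 rev/s.
Internal gear: ratio = 35/18 = 1.9444, so the spindle turns at 107.75 / 1.9444 = 55.412 rev/s.

55.4 rev/s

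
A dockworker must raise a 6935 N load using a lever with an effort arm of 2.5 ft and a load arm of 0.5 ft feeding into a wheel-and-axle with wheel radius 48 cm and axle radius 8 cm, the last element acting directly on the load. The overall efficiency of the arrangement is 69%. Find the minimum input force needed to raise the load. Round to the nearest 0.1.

Lever MA = effort arm / load arm = 2.5/0.5 = 5.
Wheel-and-axle MA = R/r = 48/8 = 6.
Combined ideal MA = 5 × 6 = 30.
Actual MA = 30 × 0.69 = 20.7.
Effort = load / actual MA = 6935 / 20.7 = 335.02 N.

335.0 N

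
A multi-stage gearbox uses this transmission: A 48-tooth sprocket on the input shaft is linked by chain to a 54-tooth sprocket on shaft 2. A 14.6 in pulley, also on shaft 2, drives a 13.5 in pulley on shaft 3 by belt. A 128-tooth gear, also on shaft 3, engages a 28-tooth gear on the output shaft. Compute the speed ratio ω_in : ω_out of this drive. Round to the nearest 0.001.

0.228

Each stage contributes driven/driver: chain 54/48 = 1.125, belt 13.5/14.6 = 0.92466, gear mesh 28/128 = 0.21875.
Overall: 1.125 × 0.92466 × 0.21875 = 0.22755.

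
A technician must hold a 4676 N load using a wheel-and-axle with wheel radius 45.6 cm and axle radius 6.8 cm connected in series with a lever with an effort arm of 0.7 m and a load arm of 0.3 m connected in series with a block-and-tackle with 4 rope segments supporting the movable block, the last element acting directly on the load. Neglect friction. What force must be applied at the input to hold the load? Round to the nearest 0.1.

74.7 N

Wheel-and-axle MA = R/r = 45.6/6.8 = 6.7059.
Lever MA = effort arm / load arm = 0.7/0.3 = 2.3333.
Block-and-tackle MA = number of supporting rope parts = 4.
Combined ideal MA = 6.7059 × 2.3333 × 4 = 62.588.
Effort = load / MA = 4676 / 62.588 = 74.711 N.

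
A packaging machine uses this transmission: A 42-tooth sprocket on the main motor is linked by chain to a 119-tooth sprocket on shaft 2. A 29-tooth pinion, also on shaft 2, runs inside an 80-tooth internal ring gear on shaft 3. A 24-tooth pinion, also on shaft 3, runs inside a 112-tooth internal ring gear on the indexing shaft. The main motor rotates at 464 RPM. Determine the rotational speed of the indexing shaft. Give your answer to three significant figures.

12.7 RPM

Chain: ratio = 119/42 = 2.8333, so shaft 2 turns at 464 / 2.8333 = 163.76 RPM.
Internal gear: ratio = 80/29 = 2.7586, so shaft 3 turns at 163.76 / 2.7586 = 59.365 RPM.
Internal gear: ratio = 112/24 = 4.6667, so the indexing shaft turns at 59.365 / 4.6667 = 12.721 RPM.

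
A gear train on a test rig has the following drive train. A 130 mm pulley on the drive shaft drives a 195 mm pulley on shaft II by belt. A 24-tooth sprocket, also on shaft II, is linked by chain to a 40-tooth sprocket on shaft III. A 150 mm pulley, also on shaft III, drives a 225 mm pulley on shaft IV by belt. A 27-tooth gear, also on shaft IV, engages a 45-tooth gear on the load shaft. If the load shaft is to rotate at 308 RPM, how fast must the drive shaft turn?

1925 RPM

Overall ratio R = 1.5 × 1.6667 × 1.5 × 1.6667 = 6.25.
Required input speed = output speed × R = 308 × 6.25 = 1925 RPM.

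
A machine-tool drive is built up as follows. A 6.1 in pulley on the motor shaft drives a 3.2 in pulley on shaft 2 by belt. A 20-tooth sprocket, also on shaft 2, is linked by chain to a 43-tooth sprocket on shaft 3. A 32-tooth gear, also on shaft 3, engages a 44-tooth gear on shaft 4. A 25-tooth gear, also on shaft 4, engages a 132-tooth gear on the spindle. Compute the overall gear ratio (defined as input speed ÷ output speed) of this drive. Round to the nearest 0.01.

Each stage contributes driven/driver: belt 3.2/6.1 = 0.52459, chain 43/20 = 2.15, gear mesh 44/32 = 1.375, gear mesh 132/25 = 5.28.
Overall: 0.52459 × 2.15 × 1.375 × 5.28 = 8.1883.

8.19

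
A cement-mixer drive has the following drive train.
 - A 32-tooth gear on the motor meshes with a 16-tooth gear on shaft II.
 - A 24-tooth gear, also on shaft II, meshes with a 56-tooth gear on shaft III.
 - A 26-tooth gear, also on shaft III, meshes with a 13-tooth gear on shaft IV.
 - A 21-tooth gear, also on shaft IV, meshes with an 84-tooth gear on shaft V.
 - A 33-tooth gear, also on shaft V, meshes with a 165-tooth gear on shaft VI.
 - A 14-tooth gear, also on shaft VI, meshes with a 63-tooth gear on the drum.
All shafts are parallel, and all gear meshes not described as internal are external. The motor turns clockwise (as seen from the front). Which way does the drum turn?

clockwise

the motor → shaft II: external mesh, 1 reversal → CCW.
shaft II → shaft III: external mesh, 1 reversal → CW.
shaft III → shaft IV: external mesh, 1 reversal → CCW.
shaft IV → shaft V: external mesh, 1 reversal → CW.
shaft V → shaft VI: external mesh, 1 reversal → CCW.
shaft VI → the drum: external mesh, 1 reversal → CW.
6 reversals in total — an even number — so the drum turns the same way as the motor.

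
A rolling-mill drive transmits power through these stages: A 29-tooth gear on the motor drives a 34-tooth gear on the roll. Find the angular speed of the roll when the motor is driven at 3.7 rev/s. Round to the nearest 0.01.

3.16 rev/s

the motor → the roll (gear mesh, 34/29): 3.7 ÷ 1.1724 = 3.1559 rev/s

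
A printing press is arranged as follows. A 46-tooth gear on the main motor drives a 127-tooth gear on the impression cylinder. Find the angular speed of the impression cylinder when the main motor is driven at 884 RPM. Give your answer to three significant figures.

320 RPM

gear mesh 127/46 = 2.7609 → 884/2.7609 = 320.19 RPM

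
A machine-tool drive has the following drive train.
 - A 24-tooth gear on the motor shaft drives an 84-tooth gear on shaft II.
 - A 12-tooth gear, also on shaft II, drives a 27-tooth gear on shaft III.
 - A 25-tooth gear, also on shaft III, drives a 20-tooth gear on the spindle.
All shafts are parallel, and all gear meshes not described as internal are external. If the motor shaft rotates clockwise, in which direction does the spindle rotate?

counterclockwise

the motor shaft → shaft II: external mesh, 1 reversal → CCW.
shaft II → shaft III: external mesh, 1 reversal → CW.
shaft III → the spindle: external mesh, 1 reversal → CCW.
3 reversals in total — an odd number — so the spindle turns opposite to the motor shaft.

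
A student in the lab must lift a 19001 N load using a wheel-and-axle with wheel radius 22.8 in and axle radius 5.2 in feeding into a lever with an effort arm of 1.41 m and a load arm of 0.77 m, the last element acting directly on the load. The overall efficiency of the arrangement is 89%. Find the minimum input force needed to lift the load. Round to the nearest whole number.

Wheel-and-axle MA = R/r = 22.8/5.2 = 4.3846.
Lever MA = effort arm / load arm = 1.41/0.77 = 1.8312.
Combined ideal MA = 4.3846 × 1.8312 = 8.029.
Actual MA = 8.029 × 0.89 = 7.1458.
Effort = load / actual MA = 19001 / 7.1458 = 2659.1 N.

2659 N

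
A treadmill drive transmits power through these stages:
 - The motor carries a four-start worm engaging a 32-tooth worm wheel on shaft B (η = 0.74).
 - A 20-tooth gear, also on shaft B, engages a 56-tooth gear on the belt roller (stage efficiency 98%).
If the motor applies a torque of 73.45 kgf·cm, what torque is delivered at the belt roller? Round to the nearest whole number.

Worm: ratio = 32/4 = 8; torque at shaft B = 73.45 × 8 × 0.74 = 434.82 kgf·cm.
Gear mesh: ratio = 56/20 = 2.8; torque at the belt roller = 434.82 × 2.8 × 0.98 = 1193.2 kgf·cm.

1193 kgf·cm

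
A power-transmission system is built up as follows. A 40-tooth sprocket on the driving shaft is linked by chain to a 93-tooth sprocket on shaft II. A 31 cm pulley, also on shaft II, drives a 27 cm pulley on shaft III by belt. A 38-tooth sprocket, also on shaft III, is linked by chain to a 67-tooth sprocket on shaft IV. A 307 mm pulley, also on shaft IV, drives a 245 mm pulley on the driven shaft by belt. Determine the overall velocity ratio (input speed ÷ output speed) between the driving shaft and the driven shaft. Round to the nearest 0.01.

2.85

Each stage contributes driven/driver: chain 93/40 = 2.325, belt 27/31 = 0.87097, chain 67/38 = 1.7632, belt 245/307 = 0.79805.
Overall: 2.325 × 0.87097 × 1.7632 × 0.79805 = 2.8493.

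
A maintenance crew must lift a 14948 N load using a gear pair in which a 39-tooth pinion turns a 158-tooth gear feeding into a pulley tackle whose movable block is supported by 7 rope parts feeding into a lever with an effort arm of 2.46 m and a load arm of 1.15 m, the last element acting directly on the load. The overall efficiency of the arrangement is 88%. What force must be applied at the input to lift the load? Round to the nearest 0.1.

Gear pair MA = 158/39 = 4.0513.
Block-and-tackle MA = number of supporting rope parts = 7.
Lever MA = effort arm / load arm = 2.46/1.15 = 2.1391.
Combined ideal MA = 4.0513 × 7 × 2.1391 = 60.664.
Actual MA = 60.664 × 0.88 = 53.384.
Effort = load / actual MA = 14948 / 53.384 = 280.01 N.

280.0 N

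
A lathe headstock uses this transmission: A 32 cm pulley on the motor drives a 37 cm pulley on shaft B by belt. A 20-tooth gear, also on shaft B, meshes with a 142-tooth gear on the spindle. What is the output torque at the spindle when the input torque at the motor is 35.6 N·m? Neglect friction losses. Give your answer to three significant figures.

292 N·m

belt 37/32 = 1.1562 → τ = 35.6·1.1562 = 41.163 N·m
gear mesh 142/20 = 7.1 → τ = 41.163·7.1 = 292.25 N·m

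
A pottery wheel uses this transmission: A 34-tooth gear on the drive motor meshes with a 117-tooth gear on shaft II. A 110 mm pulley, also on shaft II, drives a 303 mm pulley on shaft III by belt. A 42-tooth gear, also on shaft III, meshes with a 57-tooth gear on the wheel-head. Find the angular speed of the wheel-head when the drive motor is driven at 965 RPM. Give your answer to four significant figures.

75.01 RPM

the drive motor → shaft II (gear mesh, 117/34): 965 ÷ 3.4412 = 280.43 RPM
shaft II → shaft III (belt, 303/110): 280.43 ÷ 2.7545 = 101.81 RPM
shaft III → the wheel-head (gear mesh, 57/42): 101.81 ÷ 1.3571 = 75.014 RPM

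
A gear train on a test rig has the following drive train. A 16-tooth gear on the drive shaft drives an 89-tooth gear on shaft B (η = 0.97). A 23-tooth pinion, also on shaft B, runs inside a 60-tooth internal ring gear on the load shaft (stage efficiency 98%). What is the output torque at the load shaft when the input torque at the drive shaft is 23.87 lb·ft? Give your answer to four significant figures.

gear mesh 89/16 = 5.5625 → τ = 23.87·5.5625·0.97 = 128.79 lb·ft
internal gear 60/23 = 2.6087 → τ = 128.79·2.6087·0.98 = 329.26 lb·ft

329.3 lb·ft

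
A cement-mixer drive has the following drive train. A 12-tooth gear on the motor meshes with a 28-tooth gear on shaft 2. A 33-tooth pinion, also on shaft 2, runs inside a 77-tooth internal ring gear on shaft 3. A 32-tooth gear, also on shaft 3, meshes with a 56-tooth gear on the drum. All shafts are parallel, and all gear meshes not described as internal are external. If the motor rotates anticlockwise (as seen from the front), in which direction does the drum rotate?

the motor → shaft 2: external mesh, 1 reversal → CW.
shaft 2 → shaft 3: internal mesh, same direction → CW.
shaft 3 → the drum: external mesh, 1 reversal → CCW.
2 reversals in total — an even number — so the drum turns the same way as the motor.

anticlockwise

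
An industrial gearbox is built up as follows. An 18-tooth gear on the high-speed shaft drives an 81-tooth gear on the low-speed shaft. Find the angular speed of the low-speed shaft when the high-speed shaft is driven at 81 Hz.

gear mesh 81/18 = 4.5 → 81/4.5 = 18 Hz

18 Hz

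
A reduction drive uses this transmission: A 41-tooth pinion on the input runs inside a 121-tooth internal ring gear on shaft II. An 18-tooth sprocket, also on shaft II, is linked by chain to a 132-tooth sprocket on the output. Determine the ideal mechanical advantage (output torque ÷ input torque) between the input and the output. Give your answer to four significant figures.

21.64

Each stage contributes driven/driver: internal gear 121/41 = 2.9512, chain 132/18 = 7.3333.
Overall: 2.9512 × 7.3333 = 21.642.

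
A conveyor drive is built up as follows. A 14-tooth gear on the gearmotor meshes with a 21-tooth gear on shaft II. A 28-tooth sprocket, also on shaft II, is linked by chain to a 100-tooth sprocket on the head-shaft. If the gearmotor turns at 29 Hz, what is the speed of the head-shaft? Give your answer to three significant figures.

5.41 Hz

Gear mesh: ratio = 21/14 = 1.5, so shaft II turns at 29 / 1.5 = 19.333 Hz.
Chain: ratio = 100/28 = 3.5714, so the head-shaft turns at 19.333 / 3.5714 = 5.4133 Hz.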